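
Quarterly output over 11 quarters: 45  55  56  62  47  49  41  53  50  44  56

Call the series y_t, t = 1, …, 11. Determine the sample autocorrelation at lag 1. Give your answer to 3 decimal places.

-0.039

Mean ȳ = (45 + 55 + 56 + 62 + 47 + 49 + 41 + 53 + 50 + 44 + 56)/11 = 50.7273
Numerator Σ_{t=1}^{10}(y_t−ȳ)(y_{t+1}−ȳ) = -15.6198
Denominator Σ(y_t−ȳ)² = 396.1818
r_1 = -15.6198 / 396.1818 = -0.039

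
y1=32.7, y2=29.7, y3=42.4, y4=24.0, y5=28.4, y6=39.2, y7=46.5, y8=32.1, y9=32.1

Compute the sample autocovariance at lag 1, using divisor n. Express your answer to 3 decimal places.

Mean ȳ = (32.7 + 29.7 + 42.4 + 24.0 + 28.4 + 39.2 + 46.5 + 32.1 + 32.1)/9 = 34.1222
Σ_{t=1}^{8}(y_t−ȳ)(y_{t+1}−ȳ) = -43.3305
γ_1 = -43.3305 / 9 = -4.814

-4.814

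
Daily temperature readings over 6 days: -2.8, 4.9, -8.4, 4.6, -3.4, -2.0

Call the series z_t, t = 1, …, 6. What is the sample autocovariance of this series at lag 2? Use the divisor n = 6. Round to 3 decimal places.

Mean z̄ = (-2.8 + 4.9 − 8.4 + 4.6 − 3.4 − 2.0)/6 = -1.1833
Σ_{t=1}^{4}(z_t−z̄)(z_{t+2}−z̄) = 58.1228
γ_2 = 58.1228 / 6 = 9.687

9.687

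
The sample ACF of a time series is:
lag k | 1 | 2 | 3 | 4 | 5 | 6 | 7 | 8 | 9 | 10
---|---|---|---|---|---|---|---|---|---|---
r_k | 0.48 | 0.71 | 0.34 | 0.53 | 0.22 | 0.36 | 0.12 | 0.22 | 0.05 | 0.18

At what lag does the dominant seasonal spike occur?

2

The largest autocorrelation is r_2 = 0.71, with a weaker echo at lag 4 (0.53); the remaining lags stay at or below 0.48.
The dominant spike at lag 2 indicates a seasonal period of 2.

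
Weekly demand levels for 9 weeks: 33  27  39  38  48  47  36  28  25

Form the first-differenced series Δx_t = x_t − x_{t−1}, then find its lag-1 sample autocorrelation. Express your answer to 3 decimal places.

First differences Δx: -6, 12, -1, 10, -1, -11, -8, -3
Mean of differences = -1.0000
Numerator Σ(Δx_t−Δx̄)(Δx_{t+1}−Δx̄) = 19.0000
Denominator Σ(Δx_t−Δx̄)² = 468.0000
r_1(Δx) = 19.0000 / 468.0000 = 0.041

0.041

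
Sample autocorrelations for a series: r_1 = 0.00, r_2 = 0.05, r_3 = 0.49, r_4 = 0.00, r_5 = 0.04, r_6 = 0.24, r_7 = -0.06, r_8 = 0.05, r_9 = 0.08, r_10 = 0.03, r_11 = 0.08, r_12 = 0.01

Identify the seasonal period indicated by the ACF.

The largest autocorrelation is r_3 = 0.49, with a weaker echo at lag 6 (0.24); the remaining lags stay at or below 0.08.
The dominant spike at lag 3 indicates a seasonal period of 3.

3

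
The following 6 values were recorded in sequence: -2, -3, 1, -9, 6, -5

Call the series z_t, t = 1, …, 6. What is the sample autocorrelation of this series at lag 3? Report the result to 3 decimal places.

-0.129

Mean z̄ = (-2 − 3 + 1 − 9 + 6 − 5)/6 = -2.0000
Numerator Σ_{t=1}^{3}(z_t−z̄)(z_{t+3}−z̄) = -17.0000
Denominator Σ(z_t−z̄)² = 132.0000
r_3 = -17.0000 / 132.0000 = -0.129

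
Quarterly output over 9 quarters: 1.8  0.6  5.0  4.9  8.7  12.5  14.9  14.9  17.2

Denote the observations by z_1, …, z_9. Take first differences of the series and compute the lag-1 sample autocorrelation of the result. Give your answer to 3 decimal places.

First differences Δz: -1.2, 4.4, -0.1, 3.8, 3.8, 2.4, 0.0, 2.3
Mean of differences = 1.9250
Numerator Σ(Δz_t−Δz̄)(Δz_{t+1}−Δz̄) = -13.7731
Denominator Σ(Δz_t−Δz̄)² = 31.0950
r_1(Δz) = -13.7731 / 31.0950 = -0.443

-0.443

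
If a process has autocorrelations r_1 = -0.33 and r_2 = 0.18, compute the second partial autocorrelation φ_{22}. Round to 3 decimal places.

φ_{22} = (r_2 − r_1²) / (1 − r_1²)
r_1² = (-0.33)² = 0.1089
Numerator = 0.18 − 0.1089 = 0.0711; denominator = 1 − 0.1089 = 0.8911
φ_{22} = 0.0711 / 0.8911 = 0.080

0.080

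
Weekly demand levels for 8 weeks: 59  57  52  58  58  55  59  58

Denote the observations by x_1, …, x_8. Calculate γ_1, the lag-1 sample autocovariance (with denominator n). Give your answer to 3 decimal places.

Mean x̄ = (59 + 57 + 52 + 58 + 58 + 55 + 59 + 58)/8 = 57.0000
Σ_{t=1}^{7}(x_t−x̄)(x_{t+1}−x̄) = -8.0000
γ_1 = -8.0000 / 8 = -1.000

-1.000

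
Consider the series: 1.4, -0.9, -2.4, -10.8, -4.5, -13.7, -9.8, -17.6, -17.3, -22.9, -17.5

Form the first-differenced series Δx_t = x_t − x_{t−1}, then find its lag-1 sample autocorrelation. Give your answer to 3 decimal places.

-0.793

First differences Δx: -2.3, -1.5, -8.4, 6.3, -9.2, 3.9, -7.8, 0.3, -5.6, 5.4
Mean of differences = -1.8900
Numerator Σ(Δx_t−Δx̄)(Δx_{t+1}−Δx̄) = -240.5421
Denominator Σ(Δx_t−Δx̄)² = 303.3690
r_1(Δx) = -240.5421 / 303.3690 = -0.793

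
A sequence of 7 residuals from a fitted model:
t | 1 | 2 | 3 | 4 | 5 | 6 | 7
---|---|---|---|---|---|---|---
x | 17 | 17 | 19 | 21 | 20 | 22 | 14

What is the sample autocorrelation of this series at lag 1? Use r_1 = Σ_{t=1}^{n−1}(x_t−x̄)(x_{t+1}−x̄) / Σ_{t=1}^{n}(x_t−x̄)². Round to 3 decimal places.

Mean x̄ = (17 + 17 + 19 + 21 + 20 + 22 + 14)/7 = 18.5714
Deviations from mean: -1.5714, -1.5714, 0.4286, 2.4286, 1.4286, 3.4286, -4.5714
Numerator Σ_{t=1}^{6}(x_t−x̄)(x_{t+1}−x̄) = -4.4694
Denominator Σ(x_t−x̄)² = 45.7143
r_1 = -4.4694 / 45.7143 = -0.098

-0.098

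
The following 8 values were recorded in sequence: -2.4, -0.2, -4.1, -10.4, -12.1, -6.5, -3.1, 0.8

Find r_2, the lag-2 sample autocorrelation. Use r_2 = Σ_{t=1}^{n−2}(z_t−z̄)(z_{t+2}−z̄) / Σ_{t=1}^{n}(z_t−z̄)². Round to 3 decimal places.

Mean z̄ = (-2.4 − 0.2 − 4.1 − 10.4 − 12.1 − 6.5 − 3.1 + 0.8)/8 = -4.7500
Numerator Σ_{t=1}^{6}(z_t−z̄)(z_{t+2}−z̄) = -40.9100
Denominator Σ(z_t−z̄)² = 149.1800
r_2 = -40.9100 / 149.1800 = -0.274

-0.274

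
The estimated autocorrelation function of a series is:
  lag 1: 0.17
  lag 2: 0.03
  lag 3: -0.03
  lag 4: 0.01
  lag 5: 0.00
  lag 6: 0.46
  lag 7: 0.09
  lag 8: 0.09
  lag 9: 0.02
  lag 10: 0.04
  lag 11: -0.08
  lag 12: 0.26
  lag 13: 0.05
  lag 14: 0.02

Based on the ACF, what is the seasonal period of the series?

6

The largest autocorrelation is r_6 = 0.46, with a weaker echo at lag 12 (0.26); the remaining lags stay at or below 0.17.
The dominant spike at lag 6 indicates a seasonal period of 6.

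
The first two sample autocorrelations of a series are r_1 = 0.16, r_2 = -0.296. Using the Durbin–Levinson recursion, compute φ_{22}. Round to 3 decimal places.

-0.330

φ_{22} = (r_2 − r_1²) / (1 − r_1²)
r_1² = (0.16)² = 0.0256
Numerator = -0.296 − 0.0256 = -0.3216; denominator = 1 − 0.0256 = 0.9744
φ_{22} = -0.3216 / 0.9744 = -0.330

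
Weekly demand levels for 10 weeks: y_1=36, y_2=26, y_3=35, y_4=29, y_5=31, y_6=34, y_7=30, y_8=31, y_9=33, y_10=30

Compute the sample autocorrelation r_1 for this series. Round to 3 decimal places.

-0.712

Mean ȳ = (36 + 26 + 35 + 29 + 31 + 34 + 30 + 31 + 33 + 30)/10 = 31.5000
Numerator Σ_{t=1}^{9}(y_t−ȳ)(y_{t+1}−ȳ) = -58.7500
Denominator Σ(y_t−ȳ)² = 82.5000
r_1 = -58.7500 / 82.5000 = -0.712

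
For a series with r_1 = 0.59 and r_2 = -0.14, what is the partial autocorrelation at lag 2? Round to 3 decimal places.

φ_{22} = (r_2 − r_1²) / (1 − r_1²)
r_1² = (0.59)² = 0.3481
Numerator = -0.14 − 0.3481 = -0.4881; denominator = 1 − 0.3481 = 0.6519
φ_{22} = -0.4881 / 0.6519 = -0.749

-0.749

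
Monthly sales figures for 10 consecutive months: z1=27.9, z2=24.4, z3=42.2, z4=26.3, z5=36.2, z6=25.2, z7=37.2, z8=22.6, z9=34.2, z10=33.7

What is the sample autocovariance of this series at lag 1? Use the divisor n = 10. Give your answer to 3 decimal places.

-26.698

Mean z̄ = (27.9 + 24.4 + 42.2 + 26.3 + 36.2 + 25.2 + 37.2 + 22.6 + 34.2 + 33.7)/10 = 30.9900
Σ_{t=1}^{9}(z_t−z̄)(z_{t+1}−z̄) = -266.9771
γ_1 = -266.9771 / 10 = -26.698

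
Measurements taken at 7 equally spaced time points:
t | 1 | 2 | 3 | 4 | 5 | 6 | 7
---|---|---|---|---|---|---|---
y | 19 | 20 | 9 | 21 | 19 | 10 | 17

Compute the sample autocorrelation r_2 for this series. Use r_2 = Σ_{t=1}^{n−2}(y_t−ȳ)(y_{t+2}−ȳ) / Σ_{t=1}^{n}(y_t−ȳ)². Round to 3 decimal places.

-0.346

Mean ȳ = (19 + 20 + 9 + 21 + 19 + 10 + 17)/7 = 16.4286
Deviations from mean: 2.5714, 3.5714, -7.4286, 4.5714, 2.5714, -6.4286, 0.5714
Numerator Σ_{t=1}^{5}(y_t−ȳ)(y_{t+2}−ȳ) = -49.7959
Denominator Σ(y_t−ȳ)² = 143.7143
r_2 = -49.7959 / 143.7143 = -0.346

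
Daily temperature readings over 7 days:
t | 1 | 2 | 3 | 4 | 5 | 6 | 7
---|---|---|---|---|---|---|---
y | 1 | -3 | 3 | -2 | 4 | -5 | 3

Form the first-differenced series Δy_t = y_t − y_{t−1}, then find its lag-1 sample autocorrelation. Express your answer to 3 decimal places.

-0.814

First differences Δy: -4, 6, -5, 6, -9, 8
Mean of differences = 0.3333
Numerator Σ(Δy_t−Δȳ)(Δy_{t+1}−Δȳ) = -209.4444
Denominator Σ(Δy_t−Δȳ)² = 257.3333
r_1(Δy) = -209.4444 / 257.3333 = -0.814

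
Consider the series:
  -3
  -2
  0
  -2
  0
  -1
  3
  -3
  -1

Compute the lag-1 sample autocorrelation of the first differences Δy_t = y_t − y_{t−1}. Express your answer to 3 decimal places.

First differences Δy: 1, 2, -2, 2, -1, 4, -6, 2
Mean of differences = 0.2500
Numerator Σ(Δy_t−Δȳ)(Δy_{t+1}−Δȳ) = -47.8125
Denominator Σ(Δy_t−Δȳ)² = 69.5000
r_1(Δy) = -47.8125 / 69.5000 = -0.688

-0.688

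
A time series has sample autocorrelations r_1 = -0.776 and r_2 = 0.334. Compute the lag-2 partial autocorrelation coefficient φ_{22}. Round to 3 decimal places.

φ_{22} = (r_2 − r_1²) / (1 − r_1²)
r_1² = (-0.776)² = 0.602176
Numerator = 0.334 − 0.6022 = -0.2682; denominator = 1 − 0.6022 = 0.3978
φ_{22} = -0.2682 / 0.3978 = -0.674

-0.674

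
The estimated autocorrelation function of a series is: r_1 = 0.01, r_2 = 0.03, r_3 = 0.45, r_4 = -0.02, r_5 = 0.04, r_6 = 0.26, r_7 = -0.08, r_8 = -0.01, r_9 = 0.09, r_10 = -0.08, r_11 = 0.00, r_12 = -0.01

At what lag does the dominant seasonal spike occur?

3

The largest autocorrelation is r_3 = 0.45, with a weaker echo at lag 6 (0.26); the remaining lags stay at or below 0.09.
The dominant spike at lag 3 indicates a seasonal period of 3.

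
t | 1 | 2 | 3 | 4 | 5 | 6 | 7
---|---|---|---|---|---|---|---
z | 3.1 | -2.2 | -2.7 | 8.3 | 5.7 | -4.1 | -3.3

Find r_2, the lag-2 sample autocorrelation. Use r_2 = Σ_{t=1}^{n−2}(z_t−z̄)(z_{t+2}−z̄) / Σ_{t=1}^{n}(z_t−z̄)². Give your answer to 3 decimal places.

Mean z̄ = (3.1 − 2.2 − 2.7 + 8.3 + 5.7 − 4.1 − 3.3)/7 = 0.6857
Deviations from mean: 2.4143, -2.8857, -3.3857, 7.6143, 5.0143, -4.7857, -3.9857
Numerator Σ_{t=1}^{5}(z_t−z̄)(z_{t+2}−z̄) = -103.5490
Denominator Σ(z_t−z̄)² = 147.5286
r_2 = -103.5490 / 147.5286 = -0.702

-0.702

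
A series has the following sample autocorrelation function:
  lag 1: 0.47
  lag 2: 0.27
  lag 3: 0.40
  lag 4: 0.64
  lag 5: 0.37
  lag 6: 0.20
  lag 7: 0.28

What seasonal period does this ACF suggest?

4

The largest autocorrelation is r_4 = 0.64; the remaining lags stay at or below 0.47. The elevated value at lag 1 (0.47), dropping to 0.27 at lag 2, reflects decaying short-term dependence rather than seasonality.
The dominant spike at lag 4 indicates a seasonal period of 4.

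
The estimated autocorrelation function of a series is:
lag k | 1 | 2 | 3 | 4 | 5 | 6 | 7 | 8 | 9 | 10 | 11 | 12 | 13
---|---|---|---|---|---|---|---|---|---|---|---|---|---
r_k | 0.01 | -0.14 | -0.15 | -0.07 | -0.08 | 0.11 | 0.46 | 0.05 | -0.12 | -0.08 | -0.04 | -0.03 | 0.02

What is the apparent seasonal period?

The largest autocorrelation is r_7 = 0.46; the remaining lags stay at or below 0.11.
The dominant spike at lag 7 indicates a seasonal period of 7.

7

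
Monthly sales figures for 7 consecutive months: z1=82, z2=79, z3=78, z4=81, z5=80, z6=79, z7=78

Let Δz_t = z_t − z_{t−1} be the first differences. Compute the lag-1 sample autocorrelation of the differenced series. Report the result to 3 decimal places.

-0.075

First differences Δz: -3, -1, 3, -1, -1, -1
Mean of differences = -0.6667
Numerator Σ(Δz_t−Δz̄)(Δz_{t+1}−Δz̄) = -1.4444
Denominator Σ(Δz_t−Δz̄)² = 19.3333
r_1(Δz) = -1.4444 / 19.3333 = -0.075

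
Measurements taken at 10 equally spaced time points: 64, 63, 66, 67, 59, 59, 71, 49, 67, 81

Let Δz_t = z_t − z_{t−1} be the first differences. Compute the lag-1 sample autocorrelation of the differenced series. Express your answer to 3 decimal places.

First differences Δz: -1, 3, 1, -8, 0, 12, -22, 18, 14
Mean of differences = 1.8889
Numerator Σ(Δz_t−Δz̄)(Δz_{t+1}−Δz̄) = -427.1235
Denominator Σ(Δz_t−Δz̄)² = 1190.8889
r_1(Δz) = -427.1235 / 1190.8889 = -0.359

-0.359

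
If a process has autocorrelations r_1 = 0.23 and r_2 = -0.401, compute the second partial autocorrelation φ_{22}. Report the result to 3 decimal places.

φ_{22} = (r_2 − r_1²) / (1 − r_1²)
r_1² = (0.23)² = 0.0529
Numerator = -0.401 − 0.0529 = -0.4539; denominator = 1 − 0.0529 = 0.9471
φ_{22} = -0.4539 / 0.9471 = -0.479

-0.479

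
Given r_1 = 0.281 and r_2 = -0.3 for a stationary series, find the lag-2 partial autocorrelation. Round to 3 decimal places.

φ_{22} = (r_2 − r_1²) / (1 − r_1²)
r_1² = (0.281)² = 0.078961
Numerator = -0.3 − 0.0790 = -0.3790; denominator = 1 − 0.0790 = 0.9210
φ_{22} = -0.3790 / 0.9210 = -0.411

-0.411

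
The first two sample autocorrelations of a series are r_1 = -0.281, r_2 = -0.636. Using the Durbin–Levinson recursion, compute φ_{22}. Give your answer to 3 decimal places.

-0.776

φ_{22} = (r_2 − r_1²) / (1 − r_1²)
r_1² = (-0.281)² = 0.078961
Numerator = -0.636 − 0.0790 = -0.7150; denominator = 1 − 0.0790 = 0.9210
φ_{22} = -0.7150 / 0.9210 = -0.776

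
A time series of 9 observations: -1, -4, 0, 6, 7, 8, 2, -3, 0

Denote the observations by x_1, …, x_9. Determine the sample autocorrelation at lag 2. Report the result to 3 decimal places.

-0.194

Mean x̄ = (-1 − 4 + 0 + 6 + 7 + 8 + 2 − 3 + 0)/9 = 1.6667
Σ(x_t−x̄)(x_{t+2}−x̄) = (4.4444) + (-24.5556) + (-8.8889) + (27.4444) + (1.7778) + (-29.5556) + (-0.5556) = -29.8889
Denominator Σ(x_t−x̄)² = 154.0000
r_2 = -29.8889 / 154.0000 = -0.194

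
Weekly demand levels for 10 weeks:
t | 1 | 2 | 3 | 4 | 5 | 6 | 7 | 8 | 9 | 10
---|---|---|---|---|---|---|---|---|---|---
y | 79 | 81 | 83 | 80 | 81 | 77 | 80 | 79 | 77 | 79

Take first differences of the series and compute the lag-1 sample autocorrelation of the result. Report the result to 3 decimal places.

First differences Δy: 2, 2, -3, 1, -4, 3, -1, -2, 2
Mean of differences = 0.0000
Numerator Σ(Δy_t−Δȳ)(Δy_{t+1}−Δȳ) = -26.0000
Denominator Σ(Δy_t−Δȳ)² = 52.0000
r_1(Δy) = -26.0000 / 52.0000 = -0.500

-0.500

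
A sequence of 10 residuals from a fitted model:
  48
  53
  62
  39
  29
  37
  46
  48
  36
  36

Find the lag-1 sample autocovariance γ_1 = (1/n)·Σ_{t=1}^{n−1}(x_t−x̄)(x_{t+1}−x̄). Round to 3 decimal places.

Mean x̄ = (48 + 53 + 62 + 39 + 29 + 37 + 46 + 48 + 36 + 36)/10 = 43.4000
Σ_{t=1}^{9}(x_t−x̄)(x_{t+1}−x̄) = 312.4400
γ_1 = 312.4400 / 10 = 31.244

31.244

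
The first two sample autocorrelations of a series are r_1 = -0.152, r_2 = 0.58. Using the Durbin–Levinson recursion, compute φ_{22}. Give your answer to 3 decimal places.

0.570

φ_{22} = (r_2 − r_1²) / (1 − r_1²)
r_1² = (-0.152)² = 0.023104
Numerator = 0.58 − 0.0231 = 0.5569; denominator = 1 − 0.0231 = 0.9769
φ_{22} = 0.5569 / 0.9769 = 0.570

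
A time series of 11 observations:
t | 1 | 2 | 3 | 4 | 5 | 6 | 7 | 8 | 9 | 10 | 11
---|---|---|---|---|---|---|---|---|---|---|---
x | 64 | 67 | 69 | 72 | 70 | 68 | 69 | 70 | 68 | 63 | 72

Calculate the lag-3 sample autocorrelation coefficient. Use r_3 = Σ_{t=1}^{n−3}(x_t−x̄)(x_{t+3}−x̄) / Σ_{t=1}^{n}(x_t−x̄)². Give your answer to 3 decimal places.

-0.129

Mean x̄ = (64 + 67 + 69 + 72 + 70 + 68 + 69 + 70 + 68 + 63 + 72)/11 = 68.3636
Numerator Σ_{t=1}^{8}(x_t−x̄)(x_{t+3}−x̄) = -10.6694
Denominator Σ(x_t−x̄)² = 82.5455
r_3 = -10.6694 / 82.5455 = -0.129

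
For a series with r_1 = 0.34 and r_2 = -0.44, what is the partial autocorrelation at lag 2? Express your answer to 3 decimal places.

φ_{22} = (r_2 − r_1²) / (1 − r_1²)
r_1² = (0.34)² = 0.1156
Numerator = -0.44 − 0.1156 = -0.5556; denominator = 1 − 0.1156 = 0.8844
φ_{22} = -0.5556 / 0.8844 = -0.628

-0.628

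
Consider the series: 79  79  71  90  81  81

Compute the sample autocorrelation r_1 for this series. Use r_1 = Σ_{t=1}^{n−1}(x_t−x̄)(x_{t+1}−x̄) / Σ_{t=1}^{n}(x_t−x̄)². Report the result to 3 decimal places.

Mean x̄ = (79 + 79 + 71 + 90 + 81 + 81)/6 = 80.1667
Σ(x_t−x̄)(x_{t+1}−x̄) = (1.3611) + (10.6944) + (-90.1389) + (8.1944) + (0.6944) = -69.1944
Denominator Σ(x_t−x̄)² = 184.8333
r_1 = -69.1944 / 184.8333 = -0.374

-0.374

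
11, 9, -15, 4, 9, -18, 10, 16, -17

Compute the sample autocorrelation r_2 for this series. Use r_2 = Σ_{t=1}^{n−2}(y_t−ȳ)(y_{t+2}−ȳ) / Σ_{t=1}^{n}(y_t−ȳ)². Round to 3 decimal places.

-0.469

Mean ȳ = (11 + 9 − 15 + 4 + 9 − 18 + 10 + 16 − 17)/9 = 1.0000
Numerator Σ_{t=1}^{7}(y_t−ȳ)(y_{t+2}−ȳ) = -696.0000
Denominator Σ(y_t−ȳ)² = 1484.0000
r_2 = -696.0000 / 1484.0000 = -0.469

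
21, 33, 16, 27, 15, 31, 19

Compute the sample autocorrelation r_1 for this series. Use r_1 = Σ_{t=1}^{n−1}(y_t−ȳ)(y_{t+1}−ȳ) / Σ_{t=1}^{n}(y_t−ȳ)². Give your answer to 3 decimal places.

Mean ȳ = (21 + 33 + 16 + 27 + 15 + 31 + 19)/7 = 23.1429
Deviations from mean: -2.1429, 9.8571, -7.1429, 3.8571, -8.1429, 7.8571, -4.1429
Numerator Σ_{t=1}^{6}(y_t−ȳ)(y_{t+1}−ȳ) = -247.0204
Denominator Σ(y_t−ȳ)² = 312.8571
r_1 = -247.0204 / 312.8571 = -0.790

-0.790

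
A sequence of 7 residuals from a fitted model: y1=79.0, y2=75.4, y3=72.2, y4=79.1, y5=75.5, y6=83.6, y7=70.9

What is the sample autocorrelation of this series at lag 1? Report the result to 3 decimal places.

-0.509

Mean ȳ = (79.0 + 75.4 + 72.2 + 79.1 + 75.5 + 83.6 + 70.9)/7 = 76.5286
Deviations from mean: 2.4714, -1.1286, -4.3286, 2.5714, -1.0286, 7.0714, -5.6286
Σ(y_t−ȳ)(y_{t+1}−ȳ) = (-2.7892) + (4.8851) + (-11.1306) + (-2.6449) + (-7.2735) + (-39.8020) = -58.7551
Denominator Σ(y_t−ȳ)² = 115.4743
r_1 = -58.7551 / 115.4743 = -0.509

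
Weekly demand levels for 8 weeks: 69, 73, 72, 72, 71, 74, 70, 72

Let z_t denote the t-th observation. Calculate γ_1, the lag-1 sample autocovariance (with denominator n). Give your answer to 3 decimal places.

-1.143

Mean z̄ = (69 + 73 + 72 + 72 + 71 + 74 + 70 + 72)/8 = 71.6250
Σ_{t=1}^{7}(z_t−z̄)(z_{t+1}−z̄) = -9.1406
γ_1 = -9.1406 / 8 = -1.143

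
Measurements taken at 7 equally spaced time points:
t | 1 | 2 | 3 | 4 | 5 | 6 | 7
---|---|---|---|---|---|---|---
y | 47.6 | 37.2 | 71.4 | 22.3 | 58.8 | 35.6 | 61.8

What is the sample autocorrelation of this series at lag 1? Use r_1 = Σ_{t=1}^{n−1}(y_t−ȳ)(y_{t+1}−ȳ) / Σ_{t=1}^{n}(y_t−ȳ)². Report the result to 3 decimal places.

-0.804

Mean ȳ = (47.6 + 37.2 + 71.4 + 22.3 + 58.8 + 35.6 + 61.8)/7 = 47.8143
Deviations from mean: -0.2143, -10.6143, 23.5857, -25.5143, 10.9857, -12.2143, 13.9857
Numerator Σ_{t=1}^{6}(y_t−ȳ)(y_{t+1}−ȳ) = -1435.1445
Denominator Σ(y_t−ȳ)² = 1785.4486
r_1 = -1435.1445 / 1785.4486 = -0.804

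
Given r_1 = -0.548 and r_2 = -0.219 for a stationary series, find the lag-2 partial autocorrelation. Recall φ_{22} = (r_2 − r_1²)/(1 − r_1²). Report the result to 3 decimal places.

-0.742

φ_{22} = (r_2 − r_1²) / (1 − r_1²)
r_1² = (-0.548)² = 0.300304
Numerator = -0.219 − 0.3003 = -0.5193; denominator = 1 − 0.3003 = 0.6997
φ_{22} = -0.5193 / 0.6997 = -0.742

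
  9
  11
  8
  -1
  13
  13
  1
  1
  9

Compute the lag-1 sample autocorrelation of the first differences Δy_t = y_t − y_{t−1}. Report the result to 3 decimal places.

First differences Δy: 2, -3, -9, 14, 0, -12, 0, 8
Mean of differences = 0.0000
Numerator Σ(Δy_t−Δȳ)(Δy_{t+1}−Δȳ) = -105.0000
Denominator Σ(Δy_t−Δȳ)² = 498.0000
r_1(Δy) = -105.0000 / 498.0000 = -0.211

-0.211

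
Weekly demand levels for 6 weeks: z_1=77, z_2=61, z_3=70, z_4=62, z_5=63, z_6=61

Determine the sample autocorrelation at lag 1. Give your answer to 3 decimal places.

-0.316

Mean z̄ = (77 + 61 + 70 + 62 + 63 + 61)/6 = 65.6667
Σ(z_t−z̄)(z_{t+1}−z̄) = (-52.8889) + (-20.2222) + (-15.8889) + (9.7778) + (12.4444) = -66.7778
Denominator Σ(z_t−z̄)² = 211.3333
r_1 = -66.7778 / 211.3333 = -0.316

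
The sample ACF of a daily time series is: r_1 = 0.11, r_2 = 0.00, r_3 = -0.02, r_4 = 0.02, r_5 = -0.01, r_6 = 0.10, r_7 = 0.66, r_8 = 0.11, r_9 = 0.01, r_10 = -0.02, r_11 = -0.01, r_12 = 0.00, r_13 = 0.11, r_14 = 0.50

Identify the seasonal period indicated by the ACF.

7

The largest autocorrelation is r_7 = 0.66, with a weaker echo at lag 14 (0.50); the remaining lags stay at or below 0.11.
The dominant spike at lag 7 indicates a seasonal period of 7.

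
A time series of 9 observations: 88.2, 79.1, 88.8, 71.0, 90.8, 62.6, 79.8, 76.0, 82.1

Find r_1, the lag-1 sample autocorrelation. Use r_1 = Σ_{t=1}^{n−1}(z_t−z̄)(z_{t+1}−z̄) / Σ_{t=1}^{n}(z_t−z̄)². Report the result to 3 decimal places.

Mean z̄ = (88.2 + 79.1 + 88.8 + 71.0 + 90.8 + 62.6 + 79.8 + 76.0 + 82.1)/9 = 79.8222
Numerator Σ_{t=1}^{8}(z_t−z̄)(z_{t+1}−z̄) = -385.8872
Denominator Σ(z_t−z̄)² = 666.0556
r_1 = -385.8872 / 666.0556 = -0.579

-0.579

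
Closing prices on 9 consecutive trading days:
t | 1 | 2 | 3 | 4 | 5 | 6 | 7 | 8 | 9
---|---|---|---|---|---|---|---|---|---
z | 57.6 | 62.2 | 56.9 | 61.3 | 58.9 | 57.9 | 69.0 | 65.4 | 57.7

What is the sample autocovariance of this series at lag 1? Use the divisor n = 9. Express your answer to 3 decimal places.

-0.828

Mean z̄ = (57.6 + 62.2 + 56.9 + 61.3 + 58.9 + 57.9 + 69.0 + 65.4 + 57.7)/9 = 60.7667
Σ_{t=1}^{8}(z_t−z̄)(z_{t+1}−z̄) = -7.4511
γ_1 = -7.4511 / 9 = -0.828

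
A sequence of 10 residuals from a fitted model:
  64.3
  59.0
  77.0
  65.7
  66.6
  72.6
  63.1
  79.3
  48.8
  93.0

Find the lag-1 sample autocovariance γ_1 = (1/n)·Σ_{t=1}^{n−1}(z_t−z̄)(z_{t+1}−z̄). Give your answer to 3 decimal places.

-83.619

Mean z̄ = (64.3 + 59.0 + 77.0 + 65.7 + 66.6 + 72.6 + 63.1 + 79.3 + 48.8 + 93.0)/10 = 68.9400
Σ_{t=1}^{9}(z_t−z̄)(z_{t+1}−z̄) = -836.1876
γ_1 = -836.1876 / 10 = -83.619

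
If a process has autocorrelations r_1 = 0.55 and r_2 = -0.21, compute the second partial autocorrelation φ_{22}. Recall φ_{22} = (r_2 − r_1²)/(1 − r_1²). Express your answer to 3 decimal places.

-0.735

φ_{22} = (r_2 − r_1²) / (1 − r_1²)
r_1² = (0.55)² = 0.3025
Numerator = -0.21 − 0.3025 = -0.5125; denominator = 1 − 0.3025 = 0.6975
φ_{22} = -0.5125 / 0.6975 = -0.735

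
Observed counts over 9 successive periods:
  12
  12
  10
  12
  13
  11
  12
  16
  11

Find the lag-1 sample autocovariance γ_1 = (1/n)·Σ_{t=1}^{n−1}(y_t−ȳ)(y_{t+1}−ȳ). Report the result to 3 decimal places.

-0.582

Mean ȳ = (12 + 12 + 10 + 12 + 13 + 11 + 12 + 16 + 11)/9 = 12.1111
Σ_{t=1}^{8}(y_t−ȳ)(y_{t+1}−ȳ) = -5.2346
γ_1 = -5.2346 / 9 = -0.582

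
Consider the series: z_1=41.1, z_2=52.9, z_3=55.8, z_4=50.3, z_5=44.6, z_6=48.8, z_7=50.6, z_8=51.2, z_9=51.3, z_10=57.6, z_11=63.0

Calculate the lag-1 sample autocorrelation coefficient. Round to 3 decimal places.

Mean z̄ = (41.1 + 52.9 + 55.8 + 50.3 + 44.6 + 48.8 + 50.6 + 51.2 + 51.3 + 57.6 + 63.0)/11 = 51.5636
Numerator Σ_{t=1}^{10}(z_t−z̄)(z_{t+1}−z̄) = 84.9214
Denominator Σ(z_t−z̄)² = 355.3055
r_1 = 84.9214 / 355.3055 = 0.239

0.239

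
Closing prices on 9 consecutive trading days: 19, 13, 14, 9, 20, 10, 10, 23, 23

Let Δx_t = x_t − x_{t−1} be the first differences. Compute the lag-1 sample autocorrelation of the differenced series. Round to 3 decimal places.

First differences Δx: -6, 1, -5, 11, -10, 0, 13, 0
Mean of differences = 0.5000
Numerator Σ(Δx_t−Δx̄)(Δx_{t+1}−Δx̄) = -181.2500
Denominator Σ(Δx_t−Δx̄)² = 450.0000
r_1(Δx) = -181.2500 / 450.0000 = -0.403

-0.403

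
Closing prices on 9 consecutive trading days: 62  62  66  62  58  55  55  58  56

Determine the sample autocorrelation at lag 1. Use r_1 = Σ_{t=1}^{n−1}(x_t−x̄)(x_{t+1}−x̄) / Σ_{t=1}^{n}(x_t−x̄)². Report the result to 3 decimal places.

0.626

Mean x̄ = (62 + 62 + 66 + 62 + 58 + 55 + 55 + 58 + 56)/9 = 59.3333
Numerator Σ_{t=1}^{8}(x_t−x̄)(x_{t+1}−x̄) = 73.8889
Denominator Σ(x_t−x̄)² = 118.0000
r_1 = 73.8889 / 118.0000 = 0.626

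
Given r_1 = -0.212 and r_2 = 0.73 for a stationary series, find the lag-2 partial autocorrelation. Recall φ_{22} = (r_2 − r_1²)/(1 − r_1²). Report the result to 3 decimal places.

φ_{22} = (r_2 − r_1²) / (1 − r_1²)
r_1² = (-0.212)² = 0.044944
Numerator = 0.73 − 0.0449 = 0.6851; denominator = 1 − 0.0449 = 0.9551
φ_{22} = 0.6851 / 0.9551 = 0.717

0.717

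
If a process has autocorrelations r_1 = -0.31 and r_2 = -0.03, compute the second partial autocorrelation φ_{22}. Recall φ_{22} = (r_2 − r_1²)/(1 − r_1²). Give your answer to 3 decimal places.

-0.140

φ_{22} = (r_2 − r_1²) / (1 − r_1²)
r_1² = (-0.31)² = 0.0961
Numerator = -0.03 − 0.0961 = -0.1261; denominator = 1 − 0.0961 = 0.9039
φ_{22} = -0.1261 / 0.9039 = -0.140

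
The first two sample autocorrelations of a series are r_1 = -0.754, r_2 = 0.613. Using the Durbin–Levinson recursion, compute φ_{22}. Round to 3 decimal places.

0.103

φ_{22} = (r_2 − r_1²) / (1 − r_1²)
r_1² = (-0.754)² = 0.568516
Numerator = 0.613 − 0.5685 = 0.0445; denominator = 1 − 0.5685 = 0.4315
φ_{22} = 0.0445 / 0.4315 = 0.103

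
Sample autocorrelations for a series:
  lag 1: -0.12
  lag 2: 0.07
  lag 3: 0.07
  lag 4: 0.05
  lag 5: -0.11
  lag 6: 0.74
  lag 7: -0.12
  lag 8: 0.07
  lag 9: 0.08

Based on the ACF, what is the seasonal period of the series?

6

The largest autocorrelation is r_6 = 0.74; the remaining lags stay at or below 0.08.
The dominant spike at lag 6 indicates a seasonal period of 6.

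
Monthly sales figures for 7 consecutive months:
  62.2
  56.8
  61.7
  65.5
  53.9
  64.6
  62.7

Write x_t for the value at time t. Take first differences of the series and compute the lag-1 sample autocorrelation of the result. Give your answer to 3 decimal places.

-0.615

First differences Δx: -5.4, 4.9, 3.8, -11.6, 10.7, -1.9
Mean of differences = 0.0833
Numerator Σ(Δx_t−Δx̄)(Δx_{t+1}−Δx̄) = -197.0269
Denominator Σ(Δx_t−Δx̄)² = 320.2283
r_1(Δx) = -197.0269 / 320.2283 = -0.615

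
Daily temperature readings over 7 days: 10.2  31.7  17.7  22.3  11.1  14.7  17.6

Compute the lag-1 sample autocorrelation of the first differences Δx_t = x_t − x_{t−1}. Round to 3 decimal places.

-0.523

First differences Δx: 21.5, -14.0, 4.6, -11.2, 3.6, 2.9
Mean of differences = 1.2333
Numerator Σ(Δx_t−Δx̄)(Δx_{t+1}−Δx̄) = -427.3544
Denominator Σ(Δx_t−Δx̄)² = 817.0933
r_1(Δx) = -427.3544 / 817.0933 = -0.523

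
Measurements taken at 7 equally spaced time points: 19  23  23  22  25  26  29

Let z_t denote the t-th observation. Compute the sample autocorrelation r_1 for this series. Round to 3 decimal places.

Mean z̄ = (19 + 23 + 23 + 22 + 25 + 26 + 29)/7 = 23.8571
Numerator Σ_{t=1}^{6}(z_t−z̄)(z_{t+1}−z̄) = 17.8367
Denominator Σ(z_t−z̄)² = 60.8571
r_1 = 17.8367 / 60.8571 = 0.293

0.293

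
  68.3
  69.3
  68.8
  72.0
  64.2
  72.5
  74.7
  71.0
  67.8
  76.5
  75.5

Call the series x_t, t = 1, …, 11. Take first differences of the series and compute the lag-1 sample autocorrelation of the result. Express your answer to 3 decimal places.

-0.464

First differences Δx: 1.0, -0.5, 3.2, -7.8, 8.3, 2.2, -3.7, -3.2, 8.7, -1.0
Mean of differences = 0.7200
Numerator Σ(Δx_t−Δx̄)(Δx_{t+1}−Δx̄) = -112.0824
Denominator Σ(Δx_t−Δx̄)² = 241.4960
r_1(Δx) = -112.0824 / 241.4960 = -0.464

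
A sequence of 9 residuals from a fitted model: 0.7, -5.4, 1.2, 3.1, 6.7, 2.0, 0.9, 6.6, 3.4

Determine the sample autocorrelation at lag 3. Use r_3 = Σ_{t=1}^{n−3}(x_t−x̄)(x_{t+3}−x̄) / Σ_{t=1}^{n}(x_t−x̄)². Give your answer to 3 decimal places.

Mean x̄ = (0.7 − 5.4 + 1.2 + 3.1 + 6.7 + 2.0 + 0.9 + 6.6 + 3.4)/9 = 2.1333
Numerator Σ_{t=1}^{6}(x_t−x̄)(x_{t+3}−x̄) = -16.6267
Denominator Σ(x_t−x̄)² = 104.5600
r_3 = -16.6267 / 104.5600 = -0.159

-0.159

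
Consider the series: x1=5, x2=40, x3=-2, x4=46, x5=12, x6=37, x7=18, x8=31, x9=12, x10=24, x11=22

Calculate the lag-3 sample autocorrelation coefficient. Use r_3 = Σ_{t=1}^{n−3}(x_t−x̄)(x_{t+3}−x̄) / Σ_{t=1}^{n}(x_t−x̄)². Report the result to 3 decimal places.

Mean x̄ = (5 + 40 − 2 + 46 + 12 + 37 + 18 + 31 + 12 + 24 + 22)/11 = 22.2727
Numerator Σ_{t=1}^{8}(x_t−x̄)(x_{t+3}−x̄) = -1301.4959
Denominator Σ(x_t−x̄)² = 2290.1818
r_3 = -1301.4959 / 2290.1818 = -0.568

-0.568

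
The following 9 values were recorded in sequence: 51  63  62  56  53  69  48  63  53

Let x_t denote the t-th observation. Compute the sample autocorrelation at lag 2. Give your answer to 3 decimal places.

0.190

Mean x̄ = (51 + 63 + 62 + 56 + 53 + 69 + 48 + 63 + 53)/9 = 57.5556
Σ(x_t−x̄)(x_{t+2}−x̄) = (-29.1358) + (-8.4691) + (-20.2469) + (-17.8025) + (43.5309) + (62.3086) + (43.5309) = 73.7160
Denominator Σ(x_t−x̄)² = 388.2222
r_2 = 73.7160 / 388.2222 = 0.190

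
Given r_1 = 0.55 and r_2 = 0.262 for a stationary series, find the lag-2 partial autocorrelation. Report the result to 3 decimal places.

φ_{22} = (r_2 − r_1²) / (1 − r_1²)
r_1² = (0.55)² = 0.3025
Numerator = 0.262 − 0.3025 = -0.0405; denominator = 1 − 0.3025 = 0.6975
φ_{22} = -0.0405 / 0.6975 = -0.058

-0.058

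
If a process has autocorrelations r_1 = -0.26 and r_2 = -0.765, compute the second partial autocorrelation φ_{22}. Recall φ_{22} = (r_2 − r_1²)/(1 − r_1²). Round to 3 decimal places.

φ_{22} = (r_2 − r_1²) / (1 − r_1²)
r_1² = (-0.26)² = 0.0676
Numerator = -0.765 − 0.0676 = -0.8326; denominator = 1 − 0.0676 = 0.9324
φ_{22} = -0.8326 / 0.9324 = -0.893

-0.893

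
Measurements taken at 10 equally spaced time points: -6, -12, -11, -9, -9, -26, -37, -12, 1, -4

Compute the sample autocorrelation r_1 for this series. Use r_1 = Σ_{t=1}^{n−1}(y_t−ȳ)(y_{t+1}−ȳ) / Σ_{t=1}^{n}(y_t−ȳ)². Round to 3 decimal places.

0.374

Mean ȳ = (-6 − 12 − 11 − 9 − 9 − 26 − 37 − 12 + 1 − 4)/10 = -12.5000
Numerator Σ_{t=1}^{9}(y_t−ȳ)(y_{t+1}−ȳ) = 414.2500
Denominator Σ(y_t−ȳ)² = 1106.5000
r_1 = 414.2500 / 1106.5000 = 0.374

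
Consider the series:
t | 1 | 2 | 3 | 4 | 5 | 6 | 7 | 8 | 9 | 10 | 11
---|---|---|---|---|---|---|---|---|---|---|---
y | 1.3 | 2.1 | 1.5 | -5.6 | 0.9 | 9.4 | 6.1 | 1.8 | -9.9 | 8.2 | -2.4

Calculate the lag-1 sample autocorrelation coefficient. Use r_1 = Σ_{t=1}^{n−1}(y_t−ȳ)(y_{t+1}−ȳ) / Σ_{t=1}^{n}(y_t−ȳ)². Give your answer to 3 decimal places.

Mean ȳ = (1.3 + 2.1 + 1.5 − 5.6 + 0.9 + 9.4 + 6.1 + 1.8 − 9.9 + 8.2 − 2.4)/11 = 1.2182
Numerator Σ_{t=1}^{10}(y_t−ȳ)(y_{t+1}−ȳ) = -68.6076
Denominator Σ(y_t−ȳ)² = 324.0164
r_1 = -68.6076 / 324.0164 = -0.212

-0.212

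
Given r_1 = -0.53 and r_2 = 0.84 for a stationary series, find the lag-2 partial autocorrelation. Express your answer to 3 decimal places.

0.777

φ_{22} = (r_2 − r_1²) / (1 − r_1²)
r_1² = (-0.53)² = 0.2809
Numerator = 0.84 − 0.2809 = 0.5591; denominator = 1 − 0.2809 = 0.7191
φ_{22} = 0.5591 / 0.7191 = 0.777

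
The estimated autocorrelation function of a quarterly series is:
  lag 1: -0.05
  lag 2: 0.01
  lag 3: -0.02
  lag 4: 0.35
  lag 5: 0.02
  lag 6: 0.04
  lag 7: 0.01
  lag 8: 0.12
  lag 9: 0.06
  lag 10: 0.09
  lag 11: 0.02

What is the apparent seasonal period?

4

The largest autocorrelation is r_4 = 0.35; the remaining lags stay at or below 0.12.
The dominant spike at lag 4 indicates a seasonal period of 4.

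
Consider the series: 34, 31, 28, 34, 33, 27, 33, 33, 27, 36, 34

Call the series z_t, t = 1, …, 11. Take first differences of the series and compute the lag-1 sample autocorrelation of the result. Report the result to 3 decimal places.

First differences Δz: -3, -3, 6, -1, -6, 6, 0, -6, 9, -2
Mean of differences = 0.0000
Numerator Σ(Δz_t−Δz̄)(Δz_{t+1}−Δz̄) = -117.0000
Denominator Σ(Δz_t−Δz̄)² = 248.0000
r_1(Δz) = -117.0000 / 248.0000 = -0.472

-0.472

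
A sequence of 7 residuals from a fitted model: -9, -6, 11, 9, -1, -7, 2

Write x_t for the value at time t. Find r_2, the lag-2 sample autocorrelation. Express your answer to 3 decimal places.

-0.607

Mean x̄ = (-9 − 6 + 11 + 9 − 1 − 7 + 2)/7 = -0.1429
Σ(x_t−x̄)(x_{t+2}−x̄) = (-98.6939) + (-53.5510) + (-9.5510) + (-62.6939) + (-1.8367) = -226.3265
Denominator Σ(x_t−x̄)² = 372.8571
r_2 = -226.3265 / 372.8571 = -0.607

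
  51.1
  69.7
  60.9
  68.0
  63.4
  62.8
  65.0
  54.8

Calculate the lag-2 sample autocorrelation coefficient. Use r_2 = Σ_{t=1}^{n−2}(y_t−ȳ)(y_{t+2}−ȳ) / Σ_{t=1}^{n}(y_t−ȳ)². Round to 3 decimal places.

0.216

Mean ȳ = (51.1 + 69.7 + 60.9 + 68.0 + 63.4 + 62.8 + 65.0 + 54.8)/8 = 61.9625
Σ(y_t−ȳ)(y_{t+2}−ȳ) = (11.5414) + (46.7152) + (-1.5273) + (5.0564) + (4.3664) + (-5.9986) = 60.1534
Denominator Σ(y_t−ȳ)² = 278.7388
r_2 = 60.1534 / 278.7388 = 0.216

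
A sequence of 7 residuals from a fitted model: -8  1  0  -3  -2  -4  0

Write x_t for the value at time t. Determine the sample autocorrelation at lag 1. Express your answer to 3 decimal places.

-0.305

Mean x̄ = (-8 + 1 + 0 − 3 − 2 − 4 + 0)/7 = -2.2857
Deviations from mean: -5.7143, 3.2857, 2.2857, -0.7143, 0.2857, -1.7143, 2.2857
Numerator Σ_{t=1}^{6}(x_t−x̄)(x_{t+1}−x̄) = -17.5102
Denominator Σ(x_t−x̄)² = 57.4286
r_1 = -17.5102 / 57.4286 = -0.305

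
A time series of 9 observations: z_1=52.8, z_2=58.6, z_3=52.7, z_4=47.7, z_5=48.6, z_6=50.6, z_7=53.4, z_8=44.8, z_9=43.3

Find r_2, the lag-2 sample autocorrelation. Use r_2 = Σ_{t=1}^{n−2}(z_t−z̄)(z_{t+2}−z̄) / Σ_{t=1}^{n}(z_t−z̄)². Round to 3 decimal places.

-0.273

Mean z̄ = (52.8 + 58.6 + 52.7 + 47.7 + 48.6 + 50.6 + 53.4 + 44.8 + 43.3)/9 = 50.2778
Σ(z_t−z̄)(z_{t+2}−z̄) = (6.1094) + (-21.4528) + (-4.0640) + (-0.8306) + (-5.2384) + (-1.7651) + (-21.7862) = -49.0277
Denominator Σ(z_t−z̄)² = 179.4956
r_2 = -49.0277 / 179.4956 = -0.273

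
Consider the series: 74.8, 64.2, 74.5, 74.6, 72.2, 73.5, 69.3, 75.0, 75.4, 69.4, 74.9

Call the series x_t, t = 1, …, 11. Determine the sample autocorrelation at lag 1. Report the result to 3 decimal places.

Mean x̄ = (74.8 + 64.2 + 74.5 + 74.6 + 72.2 + 73.5 + 69.3 + 75.0 + 75.4 + 69.4 + 74.9)/11 = 72.5273
Numerator Σ_{t=1}^{10}(x_t−x̄)(x_{t+1}−x̄) = -52.6807
Denominator Σ(x_t−x̄)² = 123.9418
r_1 = -52.6807 / 123.9418 = -0.425

-0.425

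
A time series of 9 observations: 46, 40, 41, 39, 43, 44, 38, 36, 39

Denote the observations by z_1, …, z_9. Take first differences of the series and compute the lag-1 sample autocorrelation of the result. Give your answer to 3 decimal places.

First differences Δz: -6, 1, -2, 4, 1, -6, -2, 3
Mean of differences = -0.8750
Numerator Σ(Δz_t−Δz̄)(Δz_{t+1}−Δz̄) = -16.2656
Denominator Σ(Δz_t−Δz̄)² = 100.8750
r_1(Δz) = -16.2656 / 100.8750 = -0.161

-0.161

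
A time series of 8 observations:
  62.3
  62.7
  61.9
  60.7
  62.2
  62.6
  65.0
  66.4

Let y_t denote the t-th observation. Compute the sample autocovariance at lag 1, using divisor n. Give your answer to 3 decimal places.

Mean ȳ = (62.3 + 62.7 + 61.9 + 60.7 + 62.2 + 62.6 + 65.0 + 66.4)/8 = 62.9750
Deviations: -0.6750, -0.2750, -1.0750, -2.2750, -0.7750, -0.3750, 2.0250, 3.4250
Σ_{t=1}^{7}(y_t−ȳ)(y_{t+1}−ȳ) = 11.1569
γ_1 = 11.1569 / 8 = 1.395

1.395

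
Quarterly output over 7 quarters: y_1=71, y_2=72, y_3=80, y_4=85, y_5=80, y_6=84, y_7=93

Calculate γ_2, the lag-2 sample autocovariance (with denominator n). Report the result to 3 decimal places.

Mean ȳ = (71 + 72 + 80 + 85 + 80 + 84 + 93)/7 = 80.7143
Deviations: -9.7143, -8.7143, -0.7143, 4.2857, -0.7143, 3.2857, 12.2857
Σ_{t=1}^{5}(y_t−ȳ)(y_{t+2}−ȳ) = -24.5918
γ_2 = -24.5918 / 7 = -3.513

-3.513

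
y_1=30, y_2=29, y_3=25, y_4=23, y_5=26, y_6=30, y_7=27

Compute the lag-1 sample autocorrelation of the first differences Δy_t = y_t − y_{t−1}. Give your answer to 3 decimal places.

First differences Δy: -1, -4, -2, 3, 4, -3
Mean of differences = -0.5000
Numerator Σ(Δy_t−Δȳ)(Δy_{t+1}−Δȳ) = 6.2500
Denominator Σ(Δy_t−Δȳ)² = 53.5000
r_1(Δy) = 6.2500 / 53.5000 = 0.117

0.117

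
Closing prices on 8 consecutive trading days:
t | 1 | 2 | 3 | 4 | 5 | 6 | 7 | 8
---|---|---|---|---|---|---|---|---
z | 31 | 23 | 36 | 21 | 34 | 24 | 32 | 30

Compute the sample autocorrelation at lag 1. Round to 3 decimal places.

Mean z̄ = (31 + 23 + 36 + 21 + 34 + 24 + 32 + 30)/8 = 28.8750
Deviations from mean: 2.1250, -5.8750, 7.1250, -7.8750, 5.1250, -4.8750, 3.1250, 1.1250
Σ(z_t−z̄)(z_{t+1}−z̄) = (-12.4844) + (-41.8594) + (-56.1094) + (-40.3594) + (-24.9844) + (-15.2344) + (3.5156) = -187.5156
Denominator Σ(z_t−z̄)² = 212.8750
r_1 = -187.5156 / 212.8750 = -0.881

-0.881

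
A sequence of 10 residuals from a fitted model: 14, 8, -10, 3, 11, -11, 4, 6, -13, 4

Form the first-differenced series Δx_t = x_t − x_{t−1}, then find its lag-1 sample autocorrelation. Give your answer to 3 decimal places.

-0.454

First differences Δx: -6, -18, 13, 8, -22, 15, 2, -19, 17
Mean of differences = -1.1111
Numerator Σ(Δx_t−Δx̄)(Δx_{t+1}−Δx̄) = -883.5679
Denominator Σ(Δx_t−Δx̄)² = 1944.8889
r_1(Δx) = -883.5679 / 1944.8889 = -0.454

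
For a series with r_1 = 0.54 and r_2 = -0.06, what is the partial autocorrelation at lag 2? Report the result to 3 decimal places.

φ_{22} = (r_2 − r_1²) / (1 − r_1²)
r_1² = (0.54)² = 0.2916
Numerator = -0.06 − 0.2916 = -0.3516; denominator = 1 − 0.2916 = 0.7084
φ_{22} = -0.3516 / 0.7084 = -0.496

-0.496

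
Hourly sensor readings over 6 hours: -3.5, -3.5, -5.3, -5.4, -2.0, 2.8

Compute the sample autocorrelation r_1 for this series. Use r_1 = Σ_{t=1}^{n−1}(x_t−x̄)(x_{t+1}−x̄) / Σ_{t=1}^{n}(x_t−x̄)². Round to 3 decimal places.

0.240

Mean x̄ = (-3.5 − 3.5 − 5.3 − 5.4 − 2.0 + 2.8)/6 = -2.8167
Deviations from mean: -0.6833, -0.6833, -2.4833, -2.5833, 0.8167, 5.6167
Σ(x_t−x̄)(x_{t+1}−x̄) = (0.4669) + (1.6969) + (6.4153) + (-2.1097) + (4.5869) = 11.0564
Denominator Σ(x_t−x̄)² = 45.9883
r_1 = 11.0564 / 45.9883 = 0.240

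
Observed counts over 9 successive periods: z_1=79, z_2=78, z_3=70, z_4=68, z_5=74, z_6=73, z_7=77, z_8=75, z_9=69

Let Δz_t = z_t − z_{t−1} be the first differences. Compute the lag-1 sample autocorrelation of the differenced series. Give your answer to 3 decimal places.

0.005

First differences Δz: -1, -8, -2, 6, -1, 4, -2, -6
Mean of differences = -1.2500
Numerator Σ(Δz_t−Δz̄)(Δz_{t+1}−Δz̄) = 0.6875
Denominator Σ(Δz_t−Δz̄)² = 149.5000
r_1(Δz) = 0.6875 / 149.5000 = 0.005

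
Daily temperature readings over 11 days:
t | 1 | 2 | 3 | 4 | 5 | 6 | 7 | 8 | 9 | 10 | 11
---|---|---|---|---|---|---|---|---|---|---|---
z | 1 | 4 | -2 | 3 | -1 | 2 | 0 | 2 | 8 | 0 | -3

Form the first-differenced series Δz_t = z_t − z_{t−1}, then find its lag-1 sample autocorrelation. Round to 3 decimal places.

-0.493

First differences Δz: 3, -6, 5, -4, 3, -2, 2, 6, -8, -3
Mean of differences = -0.4000
Numerator Σ(Δz_t−Δz̄)(Δz_{t+1}−Δz̄) = -103.7600
Denominator Σ(Δz_t−Δz̄)² = 210.4000
r_1(Δz) = -103.7600 / 210.4000 = -0.493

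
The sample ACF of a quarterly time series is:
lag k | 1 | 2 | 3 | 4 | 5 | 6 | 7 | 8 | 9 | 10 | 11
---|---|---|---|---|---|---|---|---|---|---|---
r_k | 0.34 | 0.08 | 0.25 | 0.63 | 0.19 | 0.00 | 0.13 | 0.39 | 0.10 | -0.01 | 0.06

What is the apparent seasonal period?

The largest autocorrelation is r_4 = 0.63, with a weaker echo at lag 8 (0.39); the remaining lags stay at or below 0.34. The elevated value at lag 1 (0.34), dropping to 0.08 at lag 2, reflects decaying short-term dependence rather than seasonality.
The dominant spike at lag 4 indicates a seasonal period of 4.

4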